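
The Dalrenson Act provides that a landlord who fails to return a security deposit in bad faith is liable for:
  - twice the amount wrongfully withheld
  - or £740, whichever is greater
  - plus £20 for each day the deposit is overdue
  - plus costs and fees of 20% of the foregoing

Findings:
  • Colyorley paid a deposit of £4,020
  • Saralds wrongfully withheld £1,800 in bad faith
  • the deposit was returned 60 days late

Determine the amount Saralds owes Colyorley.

Doubled: 2 × £1,800 = £3,600
Minimum £740: £3,600 meets the minimum, no increase.
Late-return penalty: 60 × £20 = £1,200
Damages plus late penalty: £3,600 + £1,200 = £4,800
Costs and fees: 20% of £4,800 = £960
Total recovery: £4,800 + £960 = £5,760

£5,760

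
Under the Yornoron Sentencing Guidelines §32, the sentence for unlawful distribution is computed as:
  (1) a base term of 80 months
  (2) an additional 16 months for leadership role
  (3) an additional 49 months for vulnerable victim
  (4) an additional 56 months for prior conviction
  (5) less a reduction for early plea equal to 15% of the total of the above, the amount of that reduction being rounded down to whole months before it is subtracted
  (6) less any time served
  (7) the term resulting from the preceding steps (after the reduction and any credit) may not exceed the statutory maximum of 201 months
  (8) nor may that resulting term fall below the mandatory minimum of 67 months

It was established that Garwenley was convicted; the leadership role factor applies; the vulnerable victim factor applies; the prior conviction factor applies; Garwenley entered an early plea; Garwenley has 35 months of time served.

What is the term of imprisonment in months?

136 months

Leadership role enhancement: +16 months
Vulnerable victim enhancement: +49 months
Prior conviction enhancement: +56 months
Adjusted term: 80 months + 16 months + 49 months + 56 months = 201 months
Early plea reduction: 15% of 201 months = 30 months (rounded down)
After reduction: 201 − 30 = 171 months
Less time served: 171 months − 35 months = 136 months
Cap at 201 months: 136 months is within the cap, no reduction.
Minimum 67 months: 136 months meets the minimum, no increase.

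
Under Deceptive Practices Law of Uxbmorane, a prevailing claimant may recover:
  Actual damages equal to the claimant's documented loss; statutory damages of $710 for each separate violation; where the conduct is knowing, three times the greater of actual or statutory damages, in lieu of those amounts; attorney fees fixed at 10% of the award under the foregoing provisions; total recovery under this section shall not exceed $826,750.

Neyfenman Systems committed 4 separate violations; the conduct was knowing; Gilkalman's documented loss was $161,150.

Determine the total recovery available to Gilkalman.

$531,795

Statutory damages: 4 × $710 = $2,840
Greater of actual damages ($161,150) or statutory damages ($2,840): $161,150
Trebled: 3 × $161,150 = $483,450
Attorney fees: 10% of $483,450 = $48,345
Total before cap: $483,450 + $48,345 = $531,795
Cap at $826,750: $531,795 is within the cap, no reduction.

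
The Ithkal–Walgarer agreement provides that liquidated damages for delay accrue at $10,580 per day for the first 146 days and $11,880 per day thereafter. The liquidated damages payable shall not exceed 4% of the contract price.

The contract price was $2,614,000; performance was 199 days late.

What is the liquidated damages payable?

First 146 days: 146 × $10,580 = $1,544,680
Remaining days: (199 − 146) × $11,880 = $629,640
Accrued per-day damages: $1,544,680 + $629,640 = $2,174,320
Cap: 4% of $2,614,000 = $104,560
Cap at $104,560: $2,174,320 exceeds the cap → $104,560

$104,560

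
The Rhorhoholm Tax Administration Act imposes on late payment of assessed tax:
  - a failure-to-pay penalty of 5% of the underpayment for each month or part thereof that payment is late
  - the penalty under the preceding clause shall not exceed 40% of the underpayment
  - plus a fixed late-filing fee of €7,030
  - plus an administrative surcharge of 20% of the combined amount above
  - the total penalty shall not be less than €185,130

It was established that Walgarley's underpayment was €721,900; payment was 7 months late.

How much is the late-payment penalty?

Accrued rate: 5% × 7 = 35%, capped at 40% → 35%
Failure-to-pay penalty: 35% of €721,900 = €252,665
Penalty before surcharge: €252,665 + €7,030 = €259,695
Administrative surcharge: 20% of €259,695 = €51,939
Total penalty: €259,695 + €51,939 = €311,634
Minimum €185,130: €311,634 meets the minimum, no increase.

Penalty: €311,634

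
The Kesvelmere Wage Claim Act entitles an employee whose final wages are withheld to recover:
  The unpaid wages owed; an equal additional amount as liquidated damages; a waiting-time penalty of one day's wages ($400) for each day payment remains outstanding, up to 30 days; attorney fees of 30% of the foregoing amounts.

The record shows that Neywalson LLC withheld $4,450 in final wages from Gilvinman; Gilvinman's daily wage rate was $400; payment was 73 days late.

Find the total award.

$27,170

Liquidated damages (equal amount): $4,450
Penalty days: min(73, 30) = 30
Waiting-time penalty: 30 × $400 = $12,000
Subtotal: $4,450 + $4,450 + $12,000 = $20,900
Attorney fees: 30% of $20,900 = $6,270
Total award: $20,900 + $6,270 = $27,170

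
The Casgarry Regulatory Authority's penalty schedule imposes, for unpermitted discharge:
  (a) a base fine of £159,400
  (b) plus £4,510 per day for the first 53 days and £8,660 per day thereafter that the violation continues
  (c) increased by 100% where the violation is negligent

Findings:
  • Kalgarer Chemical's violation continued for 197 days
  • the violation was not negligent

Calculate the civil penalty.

First 53 days: 53 × £4,510 = £239,030
Remaining days: (197 − 53) × £8,660 = £1,247,040
Per-day component: £239,030 + £1,247,040 = £1,486,070
Base plus per-day: £159,400 + £1,486,070 = £1,645,470
The violation was not negligent: no 100% increase.

£1,645,470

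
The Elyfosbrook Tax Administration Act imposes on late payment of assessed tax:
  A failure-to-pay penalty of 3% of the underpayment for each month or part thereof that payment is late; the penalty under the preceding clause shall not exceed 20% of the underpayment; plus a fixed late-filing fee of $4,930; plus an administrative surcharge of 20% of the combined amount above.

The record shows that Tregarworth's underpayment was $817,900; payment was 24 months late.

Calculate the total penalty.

$202,212

Accrued rate: 3% × 24 = 72%, capped at 20% → 20%
Failure-to-pay penalty: 20% of $817,900 = $163,580
Penalty before surcharge: $163,580 + $4,930 = $168,510
Administrative surcharge: 20% of $168,510 = $33,702
Total penalty: $168,510 + $33,702 = $202,212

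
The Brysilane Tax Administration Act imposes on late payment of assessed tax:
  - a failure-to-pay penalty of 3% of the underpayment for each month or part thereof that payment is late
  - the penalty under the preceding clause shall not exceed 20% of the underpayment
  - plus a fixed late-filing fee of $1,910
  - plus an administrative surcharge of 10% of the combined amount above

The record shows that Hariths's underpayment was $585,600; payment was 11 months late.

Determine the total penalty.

$130,933

Accrued rate: 3% × 11 = 33%, capped at 20% → 20%
Failure-to-pay penalty: 20% of $585,600 = $117,120
Penalty before surcharge: $117,120 + $1,910 = $119,030
Administrative surcharge: 10% of $119,030 = $11,903
Total penalty: $119,030 + $11,903 = $130,933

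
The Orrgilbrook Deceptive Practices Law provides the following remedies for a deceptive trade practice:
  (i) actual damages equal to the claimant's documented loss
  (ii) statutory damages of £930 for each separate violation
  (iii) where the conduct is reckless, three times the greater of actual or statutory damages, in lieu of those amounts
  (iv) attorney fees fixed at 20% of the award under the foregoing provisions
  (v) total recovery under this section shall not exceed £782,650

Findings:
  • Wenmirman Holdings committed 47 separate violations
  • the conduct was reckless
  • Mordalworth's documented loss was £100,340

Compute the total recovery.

Statutory damages: 47 × £930 = £43,710
Greater of actual damages (£100,340) or statutory damages (£43,710): £100,340
Trebled: 3 × £100,340 = £301,020
Attorney fees: 20% of £301,020 = £60,204
Total before cap: £301,020 + £60,204 = £361,224
Cap at £782,650: £361,224 is within the cap, no reduction.

Total recovery: £361,224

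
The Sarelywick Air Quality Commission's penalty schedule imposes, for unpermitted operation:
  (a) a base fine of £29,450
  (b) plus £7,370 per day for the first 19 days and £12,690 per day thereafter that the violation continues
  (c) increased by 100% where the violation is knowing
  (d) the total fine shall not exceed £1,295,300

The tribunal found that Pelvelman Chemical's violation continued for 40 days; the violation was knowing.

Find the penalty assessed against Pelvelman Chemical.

First 19 days: 19 × £7,370 = £140,030
Remaining days: (40 − 19) × £12,690 = £266,490
Per-day component: £140,030 + £266,490 = £406,520
Base plus per-day: £29,450 + £406,520 = £435,970
Enhancement: 100% of £435,970 = £435,970
Enhanced fine: £435,970 + £435,970 = £871,940
Cap at £1,295,300: £871,940 is within the cap, no reduction.

£871,940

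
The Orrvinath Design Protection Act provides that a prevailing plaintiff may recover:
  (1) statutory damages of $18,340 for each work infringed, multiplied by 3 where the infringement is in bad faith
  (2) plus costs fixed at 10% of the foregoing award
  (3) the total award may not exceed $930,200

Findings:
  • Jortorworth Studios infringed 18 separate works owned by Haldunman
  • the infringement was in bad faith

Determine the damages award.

$930,200

Statutory damages: 18 × $18,340 = $330,120
Trebled: 3 × $330,120 = $990,360
Costs: 10% of $990,360 = $99,036
Award plus costs: $990,360 + $99,036 = $1,089,396
Cap at $930,200: $1,089,396 exceeds the cap → $930,200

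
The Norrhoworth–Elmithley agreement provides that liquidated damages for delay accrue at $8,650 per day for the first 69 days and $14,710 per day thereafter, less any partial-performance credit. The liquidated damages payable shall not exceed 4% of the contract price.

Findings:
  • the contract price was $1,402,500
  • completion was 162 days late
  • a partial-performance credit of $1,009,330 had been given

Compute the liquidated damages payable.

First 69 days: 69 × $8,650 = $596,850
Remaining days: (162 − 69) × $14,710 = $1,368,030
Accrued per-day damages: $596,850 + $1,368,030 = $1,964,880
Less partial-performance credit: $1,964,880 − $1,009,330 = $955,550
Cap: 4% of $1,402,500 = $56,100
Cap at $56,100: $955,550 exceeds the cap → $56,100

$56,100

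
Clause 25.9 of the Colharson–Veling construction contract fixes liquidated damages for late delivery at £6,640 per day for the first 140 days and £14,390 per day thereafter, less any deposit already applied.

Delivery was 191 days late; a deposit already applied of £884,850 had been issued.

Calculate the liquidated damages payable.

First 140 days: 140 × £6,640 = £929,600
Remaining days: (191 − 140) × £14,390 = £733,890
Accrued per-day damages: £929,600 + £733,890 = £1,663,490
Less deposit already applied: £1,663,490 − £884,850 = £778,640

£778,640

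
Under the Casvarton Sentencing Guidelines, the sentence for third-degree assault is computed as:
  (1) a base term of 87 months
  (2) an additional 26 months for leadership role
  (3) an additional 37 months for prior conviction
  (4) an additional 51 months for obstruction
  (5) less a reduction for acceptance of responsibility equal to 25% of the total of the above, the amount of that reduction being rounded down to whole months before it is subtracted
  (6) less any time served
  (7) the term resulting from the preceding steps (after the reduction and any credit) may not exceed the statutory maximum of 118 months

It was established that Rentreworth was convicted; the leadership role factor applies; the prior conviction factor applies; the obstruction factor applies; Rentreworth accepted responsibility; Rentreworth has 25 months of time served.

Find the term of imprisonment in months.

118 months

Leadership role enhancement: +26 months
Prior conviction enhancement: +37 months
Obstruction enhancement: +51 months
Adjusted term: 87 months + 26 months + 37 months + 51 months = 201 months
Acceptance of responsibility reduction: 25% of 201 months = 50 months (rounded down)
After reduction: 201 − 50 = 151 months
Less time served: 151 months − 25 months = 126 months
Cap at 118 months: 126 months exceeds the cap → 118 months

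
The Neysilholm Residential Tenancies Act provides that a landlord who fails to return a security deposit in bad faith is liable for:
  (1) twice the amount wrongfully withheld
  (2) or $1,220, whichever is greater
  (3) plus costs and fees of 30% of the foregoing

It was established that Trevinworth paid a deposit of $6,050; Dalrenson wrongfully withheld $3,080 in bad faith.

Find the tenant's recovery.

Doubled: 2 × $3,080 = $6,160
Minimum $1,220: $6,160 meets the minimum, no increase.
Costs and fees: 30% of $6,160 = $1,848
Total recovery: $6,160 + $1,848 = $8,008

$8,008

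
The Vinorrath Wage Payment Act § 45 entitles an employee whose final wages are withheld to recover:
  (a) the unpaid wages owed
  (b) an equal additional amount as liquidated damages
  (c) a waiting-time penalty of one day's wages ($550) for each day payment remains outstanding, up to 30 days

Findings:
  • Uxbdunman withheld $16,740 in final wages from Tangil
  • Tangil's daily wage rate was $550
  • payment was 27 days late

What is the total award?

Total award: $48,330

Liquidated damages (equal amount): $16,740
Penalty days: min(27, 30) = 27
Waiting-time penalty: 27 × $550 = $14,850
Total award: $16,740 + $16,740 + $14,850 = $48,330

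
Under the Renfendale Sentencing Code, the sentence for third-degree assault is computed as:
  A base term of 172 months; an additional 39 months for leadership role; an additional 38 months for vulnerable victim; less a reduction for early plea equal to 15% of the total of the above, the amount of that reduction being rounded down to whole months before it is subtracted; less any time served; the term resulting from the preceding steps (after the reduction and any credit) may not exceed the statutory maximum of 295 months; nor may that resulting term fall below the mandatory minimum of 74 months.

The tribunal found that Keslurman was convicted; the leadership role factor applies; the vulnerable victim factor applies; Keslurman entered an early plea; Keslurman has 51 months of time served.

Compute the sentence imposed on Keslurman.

Leadership role enhancement: +39 months
Vulnerable victim enhancement: +38 months
Adjusted term: 172 months + 39 months + 38 months = 249 months
Early plea reduction: 15% of 249 months = 37 months (rounded down)
After reduction: 249 − 37 = 212 months
Less time served: 212 months − 51 months = 161 months
Cap at 295 months: 161 months is within the cap, no reduction.
Minimum 74 months: 161 months meets the minimum, no increase.

161 months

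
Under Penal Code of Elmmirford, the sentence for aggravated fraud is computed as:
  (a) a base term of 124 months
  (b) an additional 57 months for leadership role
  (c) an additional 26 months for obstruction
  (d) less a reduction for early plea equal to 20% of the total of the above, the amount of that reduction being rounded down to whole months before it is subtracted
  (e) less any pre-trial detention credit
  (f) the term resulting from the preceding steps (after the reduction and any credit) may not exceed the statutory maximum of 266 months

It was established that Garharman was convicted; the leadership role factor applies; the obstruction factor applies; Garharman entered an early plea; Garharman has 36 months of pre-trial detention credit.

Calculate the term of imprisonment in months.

130 months

Leadership role enhancement: +57 months
Obstruction enhancement: +26 months
Adjusted term: 124 months + 57 months + 26 months = 207 months
Early plea reduction: 20% of 207 months = 41 months (rounded down)
After reduction: 207 − 41 = 166 months
Less pre-trial detention credit: 166 months − 36 months = 130 months
Cap at 266 months: 130 months is within the cap, no reduction.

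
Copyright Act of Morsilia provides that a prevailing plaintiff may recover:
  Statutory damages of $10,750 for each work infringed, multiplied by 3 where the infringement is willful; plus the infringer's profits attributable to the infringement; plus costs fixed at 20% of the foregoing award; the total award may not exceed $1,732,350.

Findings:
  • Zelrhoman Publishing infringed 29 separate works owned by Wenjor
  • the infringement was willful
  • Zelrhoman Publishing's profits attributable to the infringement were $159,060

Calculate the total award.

Statutory damages: 29 × $10,750 = $311,750
Trebled: 3 × $311,750 = $935,250
Combined award: $935,250 + $159,060 = $1,094,310
Costs: 20% of $1,094,310 = $218,862
Award plus costs: $1,094,310 + $218,862 = $1,313,172
Cap at $1,732,350: $1,313,172 is within the cap, no reduction.

$1,313,172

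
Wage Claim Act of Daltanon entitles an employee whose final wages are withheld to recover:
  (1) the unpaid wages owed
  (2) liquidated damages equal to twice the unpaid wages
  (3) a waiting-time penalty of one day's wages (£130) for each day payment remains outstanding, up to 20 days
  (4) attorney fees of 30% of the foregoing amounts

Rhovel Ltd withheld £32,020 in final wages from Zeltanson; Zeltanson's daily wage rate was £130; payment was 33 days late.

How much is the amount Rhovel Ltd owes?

Doubled: 2 × £32,020 = £64,040
Penalty days: min(33, 20) = 20
Waiting-time penalty: 20 × £130 = £2,600
Subtotal: £32,020 + £64,040 + £2,600 = £98,660
Attorney fees: 30% of £98,660 = £29,598
Total award: £98,660 + £29,598 = £128,258

£128,258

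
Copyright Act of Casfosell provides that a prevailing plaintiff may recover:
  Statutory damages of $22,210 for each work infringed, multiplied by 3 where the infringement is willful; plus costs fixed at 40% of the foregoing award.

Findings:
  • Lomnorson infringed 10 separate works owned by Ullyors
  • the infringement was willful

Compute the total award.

Statutory damages: 10 × $22,210 = $222,100
Trebled: 3 × $222,100 = $666,300
Costs: 40% of $666,300 = $266,520
Award plus costs: $666,300 + $266,520 = $932,820

$932,820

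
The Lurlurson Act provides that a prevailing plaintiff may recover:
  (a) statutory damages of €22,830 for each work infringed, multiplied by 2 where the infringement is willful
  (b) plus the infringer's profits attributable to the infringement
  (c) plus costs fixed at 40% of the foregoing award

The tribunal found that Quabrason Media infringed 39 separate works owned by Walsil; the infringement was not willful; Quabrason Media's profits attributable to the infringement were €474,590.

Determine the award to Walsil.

Statutory damages: 39 × €22,830 = €890,370
Infringement not willful: no ×2 enhancement.
Combined award: €890,370 + €474,590 = €1,364,960
Costs: 40% of €1,364,960 = €545,984
Award plus costs: €1,364,960 + €545,984 = €1,910,944

€1,910,944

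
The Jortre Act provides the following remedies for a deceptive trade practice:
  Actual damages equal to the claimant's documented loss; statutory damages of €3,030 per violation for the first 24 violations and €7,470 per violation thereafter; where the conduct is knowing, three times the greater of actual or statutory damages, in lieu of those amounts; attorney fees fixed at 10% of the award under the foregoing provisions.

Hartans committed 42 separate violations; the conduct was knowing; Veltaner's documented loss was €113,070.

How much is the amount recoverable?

€683,694

First 24 violations: 24 × €3,030 = €72,720
Remaining violations: (42 − 24) × €7,470 = €134,460
Statutory damages: €72,720 + €134,460 = €207,180
Greater of actual damages (€113,070) or statutory damages (€207,180): €207,180
Trebled: 3 × €207,180 = €621,540
Attorney fees: 10% of €621,540 = €62,154
Total recovery: €621,540 + €62,154 = €683,694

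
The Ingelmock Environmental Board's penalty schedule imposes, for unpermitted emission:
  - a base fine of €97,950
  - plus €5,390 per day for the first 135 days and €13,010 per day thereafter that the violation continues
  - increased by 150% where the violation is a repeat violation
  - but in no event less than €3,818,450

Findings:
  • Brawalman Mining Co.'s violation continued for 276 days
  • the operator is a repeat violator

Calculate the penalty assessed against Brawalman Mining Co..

First 135 days: 135 × €5,390 = €727,650
Remaining days: (276 − 135) × €13,010 = €1,834,410
Per-day component: €727,650 + €1,834,410 = €2,562,060
Base plus per-day: €97,950 + €2,562,060 = €2,660,010
Enhancement: 150% of €2,660,010 = €3,990,015
Enhanced fine: €2,660,010 + €3,990,015 = €6,650,025
Minimum €3,818,450: €6,650,025 meets the minimum, no increase.

€6,650,025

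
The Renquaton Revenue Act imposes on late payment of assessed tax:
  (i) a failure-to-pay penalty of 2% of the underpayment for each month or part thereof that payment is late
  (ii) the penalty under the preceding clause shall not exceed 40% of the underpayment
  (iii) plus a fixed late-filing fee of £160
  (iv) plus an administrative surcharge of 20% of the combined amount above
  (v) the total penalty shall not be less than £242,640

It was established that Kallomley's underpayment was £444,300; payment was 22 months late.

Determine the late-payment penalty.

Accrued rate: 2% × 22 = 44%, capped at 40% → 40%
Failure-to-pay penalty: 40% of £444,300 = £177,720
Penalty before surcharge: £177,720 + £160 = £177,880
Administrative surcharge: 20% of £177,880 = £35,576
Total penalty: £177,880 + £35,576 = £213,456
Minimum £242,640: £213,456 is below the minimum → £242,640

Penalty: £242,640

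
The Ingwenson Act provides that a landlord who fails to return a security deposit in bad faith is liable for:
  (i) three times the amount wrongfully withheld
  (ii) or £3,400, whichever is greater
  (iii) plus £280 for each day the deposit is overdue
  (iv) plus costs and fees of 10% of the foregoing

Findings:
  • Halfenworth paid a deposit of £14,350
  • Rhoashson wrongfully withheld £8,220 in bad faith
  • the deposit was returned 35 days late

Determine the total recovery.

Recovery: £37,906

Trebled: 3 × £8,220 = £24,660
Minimum £3,400: £24,660 meets the minimum, no increase.
Late-return penalty: 35 × £280 = £9,800
Damages plus late penalty: £24,660 + £9,800 = £34,460
Costs and fees: 10% of £34,460 = £3,446
Total recovery: £34,460 + £3,446 = £37,906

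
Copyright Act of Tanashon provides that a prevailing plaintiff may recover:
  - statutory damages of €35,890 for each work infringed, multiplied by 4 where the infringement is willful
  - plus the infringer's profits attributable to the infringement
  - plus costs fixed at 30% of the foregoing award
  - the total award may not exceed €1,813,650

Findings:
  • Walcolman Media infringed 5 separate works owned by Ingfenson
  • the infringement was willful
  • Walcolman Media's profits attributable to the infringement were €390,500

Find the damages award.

Statutory damages: 5 × €35,890 = €179,450
Multiplied by 4: 4 × €179,450 = €717,800
Combined award: €717,800 + €390,500 = €1,108,300
Costs: 30% of €1,108,300 = €332,490
Award plus costs: €1,108,300 + €332,490 = €1,440,790
Cap at €1,813,650: €1,440,790 is within the cap, no reduction.

Award: €1,440,790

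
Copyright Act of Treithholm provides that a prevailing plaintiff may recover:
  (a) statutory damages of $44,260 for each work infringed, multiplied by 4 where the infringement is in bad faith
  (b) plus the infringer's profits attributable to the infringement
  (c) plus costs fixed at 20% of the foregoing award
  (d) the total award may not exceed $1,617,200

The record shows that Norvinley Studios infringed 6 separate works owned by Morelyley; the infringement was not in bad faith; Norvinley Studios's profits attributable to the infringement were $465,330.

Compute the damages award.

Statutory damages: 6 × $44,260 = $265,560
Infringement not in bad faith: no ×4 enhancement.
Combined award: $265,560 + $465,330 = $730,890
Costs: 20% of $730,890 = $146,178
Award plus costs: $730,890 + $146,178 = $877,068
Cap at $1,617,200: $877,068 is within the cap, no reduction.

$877,068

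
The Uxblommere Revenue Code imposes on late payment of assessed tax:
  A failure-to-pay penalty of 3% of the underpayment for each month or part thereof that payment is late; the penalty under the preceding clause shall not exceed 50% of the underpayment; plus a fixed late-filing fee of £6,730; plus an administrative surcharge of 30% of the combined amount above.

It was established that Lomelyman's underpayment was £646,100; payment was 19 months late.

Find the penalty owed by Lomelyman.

Accrued rate: 3% × 19 = 57%, capped at 50% → 50%
Failure-to-pay penalty: 50% of £646,100 = £323,050
Penalty before surcharge: £323,050 + £6,730 = £329,780
Administrative surcharge: 30% of £329,780 = £98,934
Total penalty: £329,780 + £98,934 = £428,714

£428,714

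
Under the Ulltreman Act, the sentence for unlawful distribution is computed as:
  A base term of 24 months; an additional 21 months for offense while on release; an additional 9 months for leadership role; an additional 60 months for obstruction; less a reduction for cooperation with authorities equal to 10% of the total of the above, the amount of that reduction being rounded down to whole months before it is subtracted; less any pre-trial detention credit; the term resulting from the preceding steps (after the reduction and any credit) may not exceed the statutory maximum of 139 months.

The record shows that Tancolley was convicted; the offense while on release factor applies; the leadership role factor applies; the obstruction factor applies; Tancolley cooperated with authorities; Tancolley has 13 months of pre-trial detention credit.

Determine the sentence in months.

90 months

Offense while on release enhancement: +21 months
Leadership role enhancement: +9 months
Obstruction enhancement: +60 months
Adjusted term: 24 months + 21 months + 9 months + 60 months = 114 months
Cooperation with authorities reduction: 10% of 114 months = 11 months (rounded down)
After reduction: 114 − 11 = 103 months
Less pre-trial detention credit: 103 months − 13 months = 90 months
Cap at 139 months: 90 months is within the cap, no reduction.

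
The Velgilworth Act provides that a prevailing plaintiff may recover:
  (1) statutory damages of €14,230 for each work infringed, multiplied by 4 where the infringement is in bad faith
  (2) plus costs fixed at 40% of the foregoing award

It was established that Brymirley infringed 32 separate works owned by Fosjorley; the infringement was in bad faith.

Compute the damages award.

Statutory damages: 32 × €14,230 = €455,360
Multiplied by 4: 4 × €455,360 = €1,821,440
Costs: 40% of €1,821,440 = €728,576
Award plus costs: €1,821,440 + €728,576 = €2,550,016

Award: €2,550,016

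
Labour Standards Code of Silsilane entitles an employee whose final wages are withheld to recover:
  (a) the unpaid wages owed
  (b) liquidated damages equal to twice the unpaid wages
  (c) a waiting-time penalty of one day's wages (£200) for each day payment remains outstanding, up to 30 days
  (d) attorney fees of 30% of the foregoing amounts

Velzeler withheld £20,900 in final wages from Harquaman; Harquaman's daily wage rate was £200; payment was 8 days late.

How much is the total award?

Doubled: 2 × £20,900 = £41,800
Penalty days: min(8, 30) = 8
Waiting-time penalty: 8 × £200 = £1,600
Subtotal: £20,900 + £41,800 + £1,600 = £64,300
Attorney fees: 30% of £64,300 = £19,290
Total award: £64,300 + £19,290 = £83,590

Total award: £83,590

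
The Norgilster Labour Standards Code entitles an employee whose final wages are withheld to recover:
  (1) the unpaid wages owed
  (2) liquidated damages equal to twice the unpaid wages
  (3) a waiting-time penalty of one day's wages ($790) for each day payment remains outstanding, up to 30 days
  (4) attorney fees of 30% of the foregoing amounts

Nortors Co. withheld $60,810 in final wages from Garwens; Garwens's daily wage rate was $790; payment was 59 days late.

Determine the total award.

$267,969

Doubled: 2 × $60,810 = $121,620
Penalty days: min(59, 30) = 30
Waiting-time penalty: 30 × $790 = $23,700
Subtotal: $60,810 + $121,620 + $23,700 = $206,130
Attorney fees: 30% of $206,130 = $61,839
Total award: $206,130 + $61,839 = $267,969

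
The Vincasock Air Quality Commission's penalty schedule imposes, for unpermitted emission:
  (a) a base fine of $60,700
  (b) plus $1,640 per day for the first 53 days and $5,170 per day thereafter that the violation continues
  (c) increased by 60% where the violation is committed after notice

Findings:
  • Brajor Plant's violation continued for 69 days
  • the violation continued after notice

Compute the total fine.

First 53 days: 53 × $1,640 = $86,920
Remaining days: (69 − 53) × $5,170 = $82,720
Per-day component: $86,920 + $82,720 = $169,640
Base plus per-day: $60,700 + $169,640 = $230,340
Enhancement: 60% of $230,340 = $138,204
Enhanced fine: $230,340 + $138,204 = $368,544

$368,544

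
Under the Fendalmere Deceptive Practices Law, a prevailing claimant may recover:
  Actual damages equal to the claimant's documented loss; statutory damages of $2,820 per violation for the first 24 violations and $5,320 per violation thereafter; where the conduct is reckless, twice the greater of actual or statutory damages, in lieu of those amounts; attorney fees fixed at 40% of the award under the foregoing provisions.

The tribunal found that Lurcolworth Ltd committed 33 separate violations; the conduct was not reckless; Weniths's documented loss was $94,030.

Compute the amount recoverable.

First 24 violations: 24 × $2,820 = $67,680
Remaining violations: (33 − 24) × $5,320 = $47,880
Statutory damages: $67,680 + $47,880 = $115,560
Conduct not reckless: the in-lieu enhancement does not apply.
Actual plus statutory damages: $94,030 + $115,560 = $209,590
Attorney fees: 40% of $209,590 = $83,836
Total recovery: $209,590 + $83,836 = $293,426

Total recovery: $293,426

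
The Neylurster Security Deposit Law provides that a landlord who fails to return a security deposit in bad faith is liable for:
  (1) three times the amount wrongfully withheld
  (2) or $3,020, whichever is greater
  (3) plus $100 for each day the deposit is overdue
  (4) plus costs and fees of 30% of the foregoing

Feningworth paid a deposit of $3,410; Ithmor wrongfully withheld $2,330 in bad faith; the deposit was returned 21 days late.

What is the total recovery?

Trebled: 3 × $2,330 = $6,990
Minimum $3,020: $6,990 meets the minimum, no increase.
Late-return penalty: 21 × $100 = $2,100
Damages plus late penalty: $6,990 + $2,100 = $9,090
Costs and fees: 30% of $9,090 = $2,727
Total recovery: $9,090 + $2,727 = $11,817

$11,817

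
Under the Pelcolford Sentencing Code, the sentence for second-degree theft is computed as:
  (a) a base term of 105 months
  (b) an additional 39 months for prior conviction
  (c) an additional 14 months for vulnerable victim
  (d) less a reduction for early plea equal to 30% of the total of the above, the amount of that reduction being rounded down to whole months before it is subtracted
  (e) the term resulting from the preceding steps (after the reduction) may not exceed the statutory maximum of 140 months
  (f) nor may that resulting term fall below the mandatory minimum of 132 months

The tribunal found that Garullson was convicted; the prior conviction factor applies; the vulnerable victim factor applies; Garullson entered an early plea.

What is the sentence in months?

Prior conviction enhancement: +39 months
Vulnerable victim enhancement: +14 months
Adjusted term: 105 months + 39 months + 14 months = 158 months
Early plea reduction: 30% of 158 months = 47 months (rounded down)
After reduction: 158 − 47 = 111 months
Cap at 140 months: 111 months is within the cap, no reduction.
Minimum 132 months: 111 months is below the minimum → 132 months

132 months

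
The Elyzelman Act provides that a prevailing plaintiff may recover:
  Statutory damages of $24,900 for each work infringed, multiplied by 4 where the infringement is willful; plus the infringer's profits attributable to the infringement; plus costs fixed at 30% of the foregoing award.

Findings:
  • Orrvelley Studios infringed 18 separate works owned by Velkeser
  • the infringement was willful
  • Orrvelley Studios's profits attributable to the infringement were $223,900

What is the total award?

Statutory damages: 18 × $24,900 = $448,200
Multiplied by 4: 4 × $448,200 = $1,792,800
Combined award: $1,792,800 + $223,900 = $2,016,700
Costs: 30% of $2,016,700 = $605,010
Award plus costs: $2,016,700 + $605,010 = $2,621,710

$2,621,710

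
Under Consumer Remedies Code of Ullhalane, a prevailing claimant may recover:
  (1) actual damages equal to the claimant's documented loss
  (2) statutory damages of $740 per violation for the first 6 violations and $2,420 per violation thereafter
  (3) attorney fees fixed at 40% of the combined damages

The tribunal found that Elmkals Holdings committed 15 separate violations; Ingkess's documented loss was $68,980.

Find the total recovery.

First 6 violations: 6 × $740 = $4,440
Remaining violations: (15 − 6) × $2,420 = $21,780
Statutory damages: $4,440 + $21,780 = $26,220
Combined damages: $68,980 + $26,220 = $95,200
Attorney fees: 40% of $95,200 = $38,080
Total recovery: $95,200 + $38,080 = $133,280

$133,280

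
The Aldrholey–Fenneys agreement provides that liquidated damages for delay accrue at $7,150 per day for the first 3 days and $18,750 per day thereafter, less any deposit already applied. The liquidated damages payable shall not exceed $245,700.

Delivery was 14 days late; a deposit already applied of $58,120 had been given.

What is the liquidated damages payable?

First 3 days: 3 × $7,150 = $21,450
Remaining days: (14 − 3) × $18,750 = $206,250
Accrued per-day damages: $21,450 + $206,250 = $227,700
Less deposit already applied: $227,700 − $58,120 = $169,580
Cap at $245,700: $169,580 is within the cap, no reduction.

$169,580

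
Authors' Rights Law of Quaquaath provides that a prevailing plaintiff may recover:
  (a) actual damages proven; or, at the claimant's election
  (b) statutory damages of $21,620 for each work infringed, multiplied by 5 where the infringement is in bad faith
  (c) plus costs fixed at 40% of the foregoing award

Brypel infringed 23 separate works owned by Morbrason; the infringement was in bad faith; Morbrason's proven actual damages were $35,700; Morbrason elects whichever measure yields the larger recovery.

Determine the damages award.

Statutory damages: 23 × $21,620 = $497,260
Multiplied by 5: 5 × $497,260 = $2,486,300
Greater of actual damages ($35,700) or enhanced statutory damages ($2,486,300): $2,486,300
Costs: 40% of $2,486,300 = $994,520
Award plus costs: $2,486,300 + $994,520 = $3,480,820

$3,480,820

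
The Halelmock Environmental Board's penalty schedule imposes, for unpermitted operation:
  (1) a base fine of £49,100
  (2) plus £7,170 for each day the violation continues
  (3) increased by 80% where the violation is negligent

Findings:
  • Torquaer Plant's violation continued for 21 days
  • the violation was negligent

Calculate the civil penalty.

Per-day component: 21 × £7,170 = £150,570
Base plus per-day: £49,100 + £150,570 = £199,670
Enhancement: 80% of £199,670 = £159,736
Enhanced fine: £199,670 + £159,736 = £359,406

£359,406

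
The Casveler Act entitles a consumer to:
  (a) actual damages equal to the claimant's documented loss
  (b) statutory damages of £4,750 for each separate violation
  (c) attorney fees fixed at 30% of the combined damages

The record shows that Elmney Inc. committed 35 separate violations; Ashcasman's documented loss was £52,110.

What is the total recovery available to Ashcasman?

£283,868

Statutory damages: 35 × £4,750 = £166,250
Combined damages: £52,110 + £166,250 = £218,360
Attorney fees: 30% of £218,360 = £65,508
Total recovery: £218,360 + £65,508 = £283,868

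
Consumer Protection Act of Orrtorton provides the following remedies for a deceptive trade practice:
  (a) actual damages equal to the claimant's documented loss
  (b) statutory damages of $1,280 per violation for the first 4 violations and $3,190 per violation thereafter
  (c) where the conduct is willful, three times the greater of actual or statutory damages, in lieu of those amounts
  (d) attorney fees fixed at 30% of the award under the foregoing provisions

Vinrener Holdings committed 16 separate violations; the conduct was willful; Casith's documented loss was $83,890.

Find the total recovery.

$327,171

First 4 violations: 4 × $1,280 = $5,120
Remaining violations: (16 − 4) × $3,190 = $38,280
Statutory damages: $5,120 + $38,280 = $43,400
Greater of actual damages ($83,890) or statutory damages ($43,400): $83,890
Trebled: 3 × $83,890 = $251,670
Attorney fees: 30% of $251,670 = $75,501
Total recovery: $251,670 + $75,501 = $327,171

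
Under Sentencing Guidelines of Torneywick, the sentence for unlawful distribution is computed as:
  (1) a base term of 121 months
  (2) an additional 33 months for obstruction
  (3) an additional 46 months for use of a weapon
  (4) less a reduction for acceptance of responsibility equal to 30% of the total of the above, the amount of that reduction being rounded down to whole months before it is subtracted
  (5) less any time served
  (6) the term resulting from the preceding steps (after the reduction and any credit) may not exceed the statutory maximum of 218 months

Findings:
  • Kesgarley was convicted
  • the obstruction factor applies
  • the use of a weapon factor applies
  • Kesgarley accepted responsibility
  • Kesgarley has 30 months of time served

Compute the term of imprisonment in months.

Obstruction enhancement: +33 months
Use of a weapon enhancement: +46 months
Adjusted term: 121 months + 33 months + 46 months = 200 months
Acceptance of responsibility reduction: 30% of 200 months = 60 months (rounded down)
After reduction: 200 − 60 = 140 months
Less time served: 140 months − 30 months = 110 months
Cap at 218 months: 110 months is within the cap, no reduction.

110 months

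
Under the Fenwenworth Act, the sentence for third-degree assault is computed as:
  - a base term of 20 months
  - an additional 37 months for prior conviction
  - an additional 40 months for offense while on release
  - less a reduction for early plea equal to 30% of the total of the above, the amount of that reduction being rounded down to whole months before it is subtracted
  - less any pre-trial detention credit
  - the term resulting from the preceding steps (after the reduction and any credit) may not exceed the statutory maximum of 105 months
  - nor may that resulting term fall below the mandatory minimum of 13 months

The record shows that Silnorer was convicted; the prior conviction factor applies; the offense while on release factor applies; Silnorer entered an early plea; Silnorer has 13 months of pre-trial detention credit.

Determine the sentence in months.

Prior conviction enhancement: +37 months
Offense while on release enhancement: +40 months
Adjusted term: 20 months + 37 months + 40 months = 97 months
Early plea reduction: 30% of 97 months = 29 months (rounded down)
After reduction: 97 − 29 = 68 months
Less pre-trial detention credit: 68 months − 13 months = 55 months
Cap at 105 months: 55 months is within the cap, no reduction.
Minimum 13 months: 55 months meets the minimum, no increase.

55 months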